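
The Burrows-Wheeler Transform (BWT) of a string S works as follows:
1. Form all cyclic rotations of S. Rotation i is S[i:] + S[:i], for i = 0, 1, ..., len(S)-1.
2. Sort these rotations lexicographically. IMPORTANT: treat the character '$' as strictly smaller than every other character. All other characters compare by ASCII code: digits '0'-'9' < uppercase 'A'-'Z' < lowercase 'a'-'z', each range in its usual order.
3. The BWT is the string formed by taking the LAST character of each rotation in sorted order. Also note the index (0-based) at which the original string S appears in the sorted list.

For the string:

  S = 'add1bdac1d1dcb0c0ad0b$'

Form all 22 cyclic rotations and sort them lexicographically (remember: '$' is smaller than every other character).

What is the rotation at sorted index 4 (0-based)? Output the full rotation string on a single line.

Answer: 1bdac1d1dcb0c0ad0b$add

Derivation:
All 22 rotations (rotation i = S[i:]+S[:i]):
  rot[0] = add1bdac1d1dcb0c0ad0b$
  rot[1] = dd1bdac1d1dcb0c0ad0b$a
  rot[2] = d1bdac1d1dcb0c0ad0b$ad
  rot[3] = 1bdac1d1dcb0c0ad0b$add
  rot[4] = bdac1d1dcb0c0ad0b$add1
  rot[5] = dac1d1dcb0c0ad0b$add1b
  rot[6] = ac1d1dcb0c0ad0b$add1bd
  rot[7] = c1d1dcb0c0ad0b$add1bda
  rot[8] = 1d1dcb0c0ad0b$add1bdac
  rot[9] = d1dcb0c0ad0b$add1bdac1
  rot[10] = 1dcb0c0ad0b$add1bdac1d
  rot[11] = dcb0c0ad0b$add1bdac1d1
  rot[12] = cb0c0ad0b$add1bdac1d1d
  rot[13] = b0c0ad0b$add1bdac1d1dc
  rot[14] = 0c0ad0b$add1bdac1d1dcb
  rot[15] = c0ad0b$add1bdac1d1dcb0
  rot[16] = 0ad0b$add1bdac1d1dcb0c
  rot[17] = ad0b$add1bdac1d1dcb0c0
  rot[18] = d0b$add1bdac1d1dcb0c0a
  rot[19] = 0b$add1bdac1d1dcb0c0ad
  rot[20] = b$add1bdac1d1dcb0c0ad0
  rot[21] = $add1bdac1d1dcb0c0ad0b
Sorted (with $ < everything):
  sorted[0] = $add1bdac1d1dcb0c0ad0b
  sorted[1] = 0ad0b$add1bdac1d1dcb0c
  sorted[2] = 0b$add1bdac1d1dcb0c0ad
  sorted[3] = 0c0ad0b$add1bdac1d1dcb
  sorted[4] = 1bdac1d1dcb0c0ad0b$add
  sorted[5] = 1d1dcb0c0ad0b$add1bdac
  sorted[6] = 1dcb0c0ad0b$add1bdac1d
  sorted[7] = ac1d1dcb0c0ad0b$add1bd
  sorted[8] = ad0b$add1bdac1d1dcb0c0
  sorted[9] = add1bdac1d1dcb0c0ad0b$
  sorted[10] = b$add1bdac1d1dcb0c0ad0
  sorted[11] = b0c0ad0b$add1bdac1d1dc
  sorted[12] = bdac1d1dcb0c0ad0b$add1
  sorted[13] = c0ad0b$add1bdac1d1dcb0
  sorted[14] = c1d1dcb0c0ad0b$add1bda
  sorted[15] = cb0c0ad0b$add1bdac1d1d
  sorted[16] = d0b$add1bdac1d1dcb0c0a
  sorted[17] = d1bdac1d1dcb0c0ad0b$ad
  sorted[18] = d1dcb0c0ad0b$add1bdac1
  sorted[19] = dac1d1dcb0c0ad0b$add1b
  sorted[20] = dcb0c0ad0b$add1bdac1d1
  sorted[21] = dd1bdac1d1dcb0c0ad0b$a
sorted[4] = 1bdac1d1dcb0c0ad0b$add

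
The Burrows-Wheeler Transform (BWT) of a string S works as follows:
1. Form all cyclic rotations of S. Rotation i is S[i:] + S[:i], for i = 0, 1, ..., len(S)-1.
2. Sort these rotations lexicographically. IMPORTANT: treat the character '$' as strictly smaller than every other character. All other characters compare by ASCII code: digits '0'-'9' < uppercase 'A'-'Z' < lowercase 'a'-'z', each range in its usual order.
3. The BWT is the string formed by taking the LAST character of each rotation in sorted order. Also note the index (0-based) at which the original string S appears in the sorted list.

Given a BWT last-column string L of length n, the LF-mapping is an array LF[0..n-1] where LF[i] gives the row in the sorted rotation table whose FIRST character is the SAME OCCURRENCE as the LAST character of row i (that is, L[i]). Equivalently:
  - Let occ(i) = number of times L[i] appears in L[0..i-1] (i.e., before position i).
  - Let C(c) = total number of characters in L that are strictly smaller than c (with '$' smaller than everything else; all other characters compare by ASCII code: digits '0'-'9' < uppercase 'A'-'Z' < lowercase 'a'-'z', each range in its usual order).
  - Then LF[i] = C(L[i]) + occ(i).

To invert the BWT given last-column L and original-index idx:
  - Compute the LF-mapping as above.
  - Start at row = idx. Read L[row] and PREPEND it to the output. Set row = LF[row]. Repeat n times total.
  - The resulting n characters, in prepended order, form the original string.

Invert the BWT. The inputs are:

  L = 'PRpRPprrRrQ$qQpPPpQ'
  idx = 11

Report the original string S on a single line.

LF mapping: 1 8 11 9 2 12 16 17 10 18 5 0 15 6 13 3 4 14 7
Walk LF starting at row 11, prepending L[row]:
  step 1: row=11, L[11]='$', prepend. Next row=LF[11]=0
  step 2: row=0, L[0]='P', prepend. Next row=LF[0]=1
  step 3: row=1, L[1]='R', prepend. Next row=LF[1]=8
  step 4: row=8, L[8]='R', prepend. Next row=LF[8]=10
  step 5: row=10, L[10]='Q', prepend. Next row=LF[10]=5
  step 6: row=5, L[5]='p', prepend. Next row=LF[5]=12
  step 7: row=12, L[12]='q', prepend. Next row=LF[12]=15
  step 8: row=15, L[15]='P', prepend. Next row=LF[15]=3
  step 9: row=3, L[3]='R', prepend. Next row=LF[3]=9
  step 10: row=9, L[9]='r', prepend. Next row=LF[9]=18
  step 11: row=18, L[18]='Q', prepend. Next row=LF[18]=7
  step 12: row=7, L[7]='r', prepend. Next row=LF[7]=17
  step 13: row=17, L[17]='p', prepend. Next row=LF[17]=14
  step 14: row=14, L[14]='p', prepend. Next row=LF[14]=13
  step 15: row=13, L[13]='Q', prepend. Next row=LF[13]=6
  step 16: row=6, L[6]='r', prepend. Next row=LF[6]=16
  step 17: row=16, L[16]='P', prepend. Next row=LF[16]=4
  step 18: row=4, L[4]='P', prepend. Next row=LF[4]=2
  step 19: row=2, L[2]='p', prepend. Next row=LF[2]=11
Reversed output: pPPrQpprQrRPqpQRRP$

Answer: pPPrQpprQrRPqpQRRP$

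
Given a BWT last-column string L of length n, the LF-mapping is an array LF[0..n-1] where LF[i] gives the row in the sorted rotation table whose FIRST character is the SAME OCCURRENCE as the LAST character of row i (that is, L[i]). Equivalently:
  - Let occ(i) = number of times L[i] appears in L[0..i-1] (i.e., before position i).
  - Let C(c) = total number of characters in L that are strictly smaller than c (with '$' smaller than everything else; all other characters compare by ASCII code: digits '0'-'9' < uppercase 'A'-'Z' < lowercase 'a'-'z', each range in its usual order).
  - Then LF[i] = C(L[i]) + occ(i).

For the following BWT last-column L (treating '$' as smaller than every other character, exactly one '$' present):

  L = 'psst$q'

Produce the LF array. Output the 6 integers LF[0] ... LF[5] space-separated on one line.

Answer: 1 3 4 5 0 2

Derivation:
Char counts: '$':1, 'p':1, 'q':1, 's':2, 't':1
C (first-col start): C('$')=0, C('p')=1, C('q')=2, C('s')=3, C('t')=5
L[0]='p': occ=0, LF[0]=C('p')+0=1+0=1
L[1]='s': occ=0, LF[1]=C('s')+0=3+0=3
L[2]='s': occ=1, LF[2]=C('s')+1=3+1=4
L[3]='t': occ=0, LF[3]=C('t')+0=5+0=5
L[4]='$': occ=0, LF[4]=C('$')+0=0+0=0
L[5]='q': occ=0, LF[5]=C('q')+0=2+0=2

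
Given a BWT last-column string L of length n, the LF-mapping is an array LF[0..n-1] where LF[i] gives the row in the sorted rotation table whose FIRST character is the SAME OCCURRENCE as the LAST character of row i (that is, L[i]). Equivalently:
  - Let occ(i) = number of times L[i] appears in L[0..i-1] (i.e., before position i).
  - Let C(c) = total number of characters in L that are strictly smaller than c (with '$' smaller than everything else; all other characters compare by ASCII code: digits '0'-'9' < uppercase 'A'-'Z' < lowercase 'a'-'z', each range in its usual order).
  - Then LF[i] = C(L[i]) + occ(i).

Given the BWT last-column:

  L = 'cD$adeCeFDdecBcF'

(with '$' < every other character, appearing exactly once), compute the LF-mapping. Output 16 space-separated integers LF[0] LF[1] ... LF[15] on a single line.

Char counts: '$':1, 'B':1, 'C':1, 'D':2, 'F':2, 'a':1, 'c':3, 'd':2, 'e':3
C (first-col start): C('$')=0, C('B')=1, C('C')=2, C('D')=3, C('F')=5, C('a')=7, C('c')=8, C('d')=11, C('e')=13
L[0]='c': occ=0, LF[0]=C('c')+0=8+0=8
L[1]='D': occ=0, LF[1]=C('D')+0=3+0=3
L[2]='$': occ=0, LF[2]=C('$')+0=0+0=0
L[3]='a': occ=0, LF[3]=C('a')+0=7+0=7
L[4]='d': occ=0, LF[4]=C('d')+0=11+0=11
L[5]='e': occ=0, LF[5]=C('e')+0=13+0=13
L[6]='C': occ=0, LF[6]=C('C')+0=2+0=2
L[7]='e': occ=1, LF[7]=C('e')+1=13+1=14
L[8]='F': occ=0, LF[8]=C('F')+0=5+0=5
L[9]='D': occ=1, LF[9]=C('D')+1=3+1=4
L[10]='d': occ=1, LF[10]=C('d')+1=11+1=12
L[11]='e': occ=2, LF[11]=C('e')+2=13+2=15
L[12]='c': occ=1, LF[12]=C('c')+1=8+1=9
L[13]='B': occ=0, LF[13]=C('B')+0=1+0=1
L[14]='c': occ=2, LF[14]=C('c')+2=8+2=10
L[15]='F': occ=1, LF[15]=C('F')+1=5+1=6

Answer: 8 3 0 7 11 13 2 14 5 4 12 15 9 1 10 6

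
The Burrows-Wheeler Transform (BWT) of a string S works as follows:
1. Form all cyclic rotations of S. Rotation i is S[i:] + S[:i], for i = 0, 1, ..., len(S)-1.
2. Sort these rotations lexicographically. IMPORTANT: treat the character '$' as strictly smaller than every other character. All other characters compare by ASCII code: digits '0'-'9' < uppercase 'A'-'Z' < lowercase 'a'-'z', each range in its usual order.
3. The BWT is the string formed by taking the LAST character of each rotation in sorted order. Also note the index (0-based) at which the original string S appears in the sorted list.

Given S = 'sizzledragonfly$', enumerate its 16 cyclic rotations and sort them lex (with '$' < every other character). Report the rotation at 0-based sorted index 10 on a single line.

All 16 rotations (rotation i = S[i:]+S[:i]):
  rot[0] = sizzledragonfly$
  rot[1] = izzledragonfly$s
  rot[2] = zzledragonfly$si
  rot[3] = zledragonfly$siz
  rot[4] = ledragonfly$sizz
  rot[5] = edragonfly$sizzl
  rot[6] = dragonfly$sizzle
  rot[7] = ragonfly$sizzled
  rot[8] = agonfly$sizzledr
  rot[9] = gonfly$sizzledra
  rot[10] = onfly$sizzledrag
  rot[11] = nfly$sizzledrago
  rot[12] = fly$sizzledragon
  rot[13] = ly$sizzledragonf
  rot[14] = y$sizzledragonfl
  rot[15] = $sizzledragonfly
Sorted (with $ < everything):
  sorted[0] = $sizzledragonfly
  sorted[1] = agonfly$sizzledr
  sorted[2] = dragonfly$sizzle
  sorted[3] = edragonfly$sizzl
  sorted[4] = fly$sizzledragon
  sorted[5] = gonfly$sizzledra
  sorted[6] = izzledragonfly$s
  sorted[7] = ledragonfly$sizz
  sorted[8] = ly$sizzledragonf
  sorted[9] = nfly$sizzledrago
  sorted[10] = onfly$sizzledrag
  sorted[11] = ragonfly$sizzled
  sorted[12] = sizzledragonfly$
  sorted[13] = y$sizzledragonfl
  sorted[14] = zledragonfly$siz
  sorted[15] = zzledragonfly$si
sorted[10] = onfly$sizzledrag

Answer: onfly$sizzledrag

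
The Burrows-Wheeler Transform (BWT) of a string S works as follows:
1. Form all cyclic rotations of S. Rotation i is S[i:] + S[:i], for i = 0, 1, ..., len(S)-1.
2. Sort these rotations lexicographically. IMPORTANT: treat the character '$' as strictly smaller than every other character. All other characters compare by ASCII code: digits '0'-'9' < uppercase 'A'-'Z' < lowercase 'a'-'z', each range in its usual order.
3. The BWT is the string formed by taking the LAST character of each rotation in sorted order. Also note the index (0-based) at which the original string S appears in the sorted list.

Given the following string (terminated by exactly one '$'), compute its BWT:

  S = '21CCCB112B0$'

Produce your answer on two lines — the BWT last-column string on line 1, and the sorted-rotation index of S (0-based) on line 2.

Answer: 0BB12$12CCC1
5

Derivation:
All 12 rotations (rotation i = S[i:]+S[:i]):
  rot[0] = 21CCCB112B0$
  rot[1] = 1CCCB112B0$2
  rot[2] = CCCB112B0$21
  rot[3] = CCB112B0$21C
  rot[4] = CB112B0$21CC
  rot[5] = B112B0$21CCC
  rot[6] = 112B0$21CCCB
  rot[7] = 12B0$21CCCB1
  rot[8] = 2B0$21CCCB11
  rot[9] = B0$21CCCB112
  rot[10] = 0$21CCCB112B
  rot[11] = $21CCCB112B0
Sorted (with $ < everything):
  sorted[0] = $21CCCB112B0  (last char: '0')
  sorted[1] = 0$21CCCB112B  (last char: 'B')
  sorted[2] = 112B0$21CCCB  (last char: 'B')
  sorted[3] = 12B0$21CCCB1  (last char: '1')
  sorted[4] = 1CCCB112B0$2  (last char: '2')
  sorted[5] = 21CCCB112B0$  (last char: '$')
  sorted[6] = 2B0$21CCCB11  (last char: '1')
  sorted[7] = B0$21CCCB112  (last char: '2')
  sorted[8] = B112B0$21CCC  (last char: 'C')
  sorted[9] = CB112B0$21CC  (last char: 'C')
  sorted[10] = CCB112B0$21C  (last char: 'C')
  sorted[11] = CCCB112B0$21  (last char: '1')
Last column: 0BB12$12CCC1
Original string S is at sorted index 5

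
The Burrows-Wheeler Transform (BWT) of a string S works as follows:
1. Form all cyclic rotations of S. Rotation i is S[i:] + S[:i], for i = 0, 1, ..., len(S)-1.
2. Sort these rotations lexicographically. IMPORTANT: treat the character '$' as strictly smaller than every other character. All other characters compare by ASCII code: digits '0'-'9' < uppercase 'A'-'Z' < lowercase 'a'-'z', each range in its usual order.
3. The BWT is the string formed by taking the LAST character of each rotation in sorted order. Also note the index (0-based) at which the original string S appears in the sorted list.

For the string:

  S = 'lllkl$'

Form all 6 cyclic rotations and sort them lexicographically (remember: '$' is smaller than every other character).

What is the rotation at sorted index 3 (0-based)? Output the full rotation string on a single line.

All 6 rotations (rotation i = S[i:]+S[:i]):
  rot[0] = lllkl$
  rot[1] = llkl$l
  rot[2] = lkl$ll
  rot[3] = kl$lll
  rot[4] = l$lllk
  rot[5] = $lllkl
Sorted (with $ < everything):
  sorted[0] = $lllkl
  sorted[1] = kl$lll
  sorted[2] = l$lllk
  sorted[3] = lkl$ll
  sorted[4] = llkl$l
  sorted[5] = lllkl$
sorted[3] = lkl$ll

Answer: lkl$ll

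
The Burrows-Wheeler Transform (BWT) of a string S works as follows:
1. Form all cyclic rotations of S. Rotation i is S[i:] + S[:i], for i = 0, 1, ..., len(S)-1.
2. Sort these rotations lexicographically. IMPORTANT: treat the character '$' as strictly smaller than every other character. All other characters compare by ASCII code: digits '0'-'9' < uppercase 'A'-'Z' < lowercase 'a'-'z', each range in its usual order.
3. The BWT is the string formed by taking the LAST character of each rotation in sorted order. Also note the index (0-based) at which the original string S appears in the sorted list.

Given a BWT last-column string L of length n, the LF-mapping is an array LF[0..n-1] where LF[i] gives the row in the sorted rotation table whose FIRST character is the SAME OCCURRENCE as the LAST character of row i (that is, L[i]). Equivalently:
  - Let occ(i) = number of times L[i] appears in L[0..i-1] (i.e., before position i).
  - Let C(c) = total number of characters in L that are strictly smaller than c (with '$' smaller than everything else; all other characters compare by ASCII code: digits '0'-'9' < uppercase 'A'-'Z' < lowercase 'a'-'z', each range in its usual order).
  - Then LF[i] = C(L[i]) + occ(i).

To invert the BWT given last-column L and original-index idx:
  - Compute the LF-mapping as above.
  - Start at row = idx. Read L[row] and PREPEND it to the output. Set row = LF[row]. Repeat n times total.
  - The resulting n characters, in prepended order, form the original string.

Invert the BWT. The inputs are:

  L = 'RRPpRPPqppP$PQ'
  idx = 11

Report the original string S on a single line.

LF mapping: 7 8 1 10 9 2 3 13 11 12 4 0 5 6
Walk LF starting at row 11, prepending L[row]:
  step 1: row=11, L[11]='$', prepend. Next row=LF[11]=0
  step 2: row=0, L[0]='R', prepend. Next row=LF[0]=7
  step 3: row=7, L[7]='q', prepend. Next row=LF[7]=13
  step 4: row=13, L[13]='Q', prepend. Next row=LF[13]=6
  step 5: row=6, L[6]='P', prepend. Next row=LF[6]=3
  step 6: row=3, L[3]='p', prepend. Next row=LF[3]=10
  step 7: row=10, L[10]='P', prepend. Next row=LF[10]=4
  step 8: row=4, L[4]='R', prepend. Next row=LF[4]=9
  step 9: row=9, L[9]='p', prepend. Next row=LF[9]=12
  step 10: row=12, L[12]='P', prepend. Next row=LF[12]=5
  step 11: row=5, L[5]='P', prepend. Next row=LF[5]=2
  step 12: row=2, L[2]='P', prepend. Next row=LF[2]=1
  step 13: row=1, L[1]='R', prepend. Next row=LF[1]=8
  step 14: row=8, L[8]='p', prepend. Next row=LF[8]=11
Reversed output: pRPPPpRPpPQqR$

Answer: pRPPPpRPpPQqR$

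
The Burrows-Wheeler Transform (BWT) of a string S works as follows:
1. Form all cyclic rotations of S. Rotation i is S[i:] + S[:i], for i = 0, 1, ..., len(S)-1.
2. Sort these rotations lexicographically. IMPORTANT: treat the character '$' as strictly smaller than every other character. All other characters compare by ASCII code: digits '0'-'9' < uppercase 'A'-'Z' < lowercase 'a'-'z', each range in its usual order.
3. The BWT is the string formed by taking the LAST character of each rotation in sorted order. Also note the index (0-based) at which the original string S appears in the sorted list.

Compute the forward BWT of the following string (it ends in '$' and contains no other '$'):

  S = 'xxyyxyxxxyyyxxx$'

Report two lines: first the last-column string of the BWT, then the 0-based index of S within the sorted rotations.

All 16 rotations (rotation i = S[i:]+S[:i]):
  rot[0] = xxyyxyxxxyyyxxx$
  rot[1] = xyyxyxxxyyyxxx$x
  rot[2] = yyxyxxxyyyxxx$xx
  rot[3] = yxyxxxyyyxxx$xxy
  rot[4] = xyxxxyyyxxx$xxyy
  rot[5] = yxxxyyyxxx$xxyyx
  rot[6] = xxxyyyxxx$xxyyxy
  rot[7] = xxyyyxxx$xxyyxyx
  rot[8] = xyyyxxx$xxyyxyxx
  rot[9] = yyyxxx$xxyyxyxxx
  rot[10] = yyxxx$xxyyxyxxxy
  rot[11] = yxxx$xxyyxyxxxyy
  rot[12] = xxx$xxyyxyxxxyyy
  rot[13] = xx$xxyyxyxxxyyyx
  rot[14] = x$xxyyxyxxxyyyxx
  rot[15] = $xxyyxyxxxyyyxxx
Sorted (with $ < everything):
  sorted[0] = $xxyyxyxxxyyyxxx  (last char: 'x')
  sorted[1] = x$xxyyxyxxxyyyxx  (last char: 'x')
  sorted[2] = xx$xxyyxyxxxyyyx  (last char: 'x')
  sorted[3] = xxx$xxyyxyxxxyyy  (last char: 'y')
  sorted[4] = xxxyyyxxx$xxyyxy  (last char: 'y')
  sorted[5] = xxyyxyxxxyyyxxx$  (last char: '$')
  sorted[6] = xxyyyxxx$xxyyxyx  (last char: 'x')
  sorted[7] = xyxxxyyyxxx$xxyy  (last char: 'y')
  sorted[8] = xyyxyxxxyyyxxx$x  (last char: 'x')
  sorted[9] = xyyyxxx$xxyyxyxx  (last char: 'x')
  sorted[10] = yxxx$xxyyxyxxxyy  (last char: 'y')
  sorted[11] = yxxxyyyxxx$xxyyx  (last char: 'x')
  sorted[12] = yxyxxxyyyxxx$xxy  (last char: 'y')
  sorted[13] = yyxxx$xxyyxyxxxy  (last char: 'y')
  sorted[14] = yyxyxxxyyyxxx$xx  (last char: 'x')
  sorted[15] = yyyxxx$xxyyxyxxx  (last char: 'x')
Last column: xxxyy$xyxxyxyyxx
Original string S is at sorted index 5

Answer: xxxyy$xyxxyxyyxx
5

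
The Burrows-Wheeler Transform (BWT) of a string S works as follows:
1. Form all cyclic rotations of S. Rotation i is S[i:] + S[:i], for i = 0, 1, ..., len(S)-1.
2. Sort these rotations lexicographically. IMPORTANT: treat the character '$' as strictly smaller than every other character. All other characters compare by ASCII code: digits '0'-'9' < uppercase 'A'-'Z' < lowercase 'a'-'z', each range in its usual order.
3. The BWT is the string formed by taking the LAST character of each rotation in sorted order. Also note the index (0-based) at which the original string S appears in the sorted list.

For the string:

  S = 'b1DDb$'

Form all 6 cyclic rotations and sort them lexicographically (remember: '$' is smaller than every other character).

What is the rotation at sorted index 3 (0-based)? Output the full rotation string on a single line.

All 6 rotations (rotation i = S[i:]+S[:i]):
  rot[0] = b1DDb$
  rot[1] = 1DDb$b
  rot[2] = DDb$b1
  rot[3] = Db$b1D
  rot[4] = b$b1DD
  rot[5] = $b1DDb
Sorted (with $ < everything):
  sorted[0] = $b1DDb
  sorted[1] = 1DDb$b
  sorted[2] = DDb$b1
  sorted[3] = Db$b1D
  sorted[4] = b$b1DD
  sorted[5] = b1DDb$
sorted[3] = Db$b1D

Answer: Db$b1D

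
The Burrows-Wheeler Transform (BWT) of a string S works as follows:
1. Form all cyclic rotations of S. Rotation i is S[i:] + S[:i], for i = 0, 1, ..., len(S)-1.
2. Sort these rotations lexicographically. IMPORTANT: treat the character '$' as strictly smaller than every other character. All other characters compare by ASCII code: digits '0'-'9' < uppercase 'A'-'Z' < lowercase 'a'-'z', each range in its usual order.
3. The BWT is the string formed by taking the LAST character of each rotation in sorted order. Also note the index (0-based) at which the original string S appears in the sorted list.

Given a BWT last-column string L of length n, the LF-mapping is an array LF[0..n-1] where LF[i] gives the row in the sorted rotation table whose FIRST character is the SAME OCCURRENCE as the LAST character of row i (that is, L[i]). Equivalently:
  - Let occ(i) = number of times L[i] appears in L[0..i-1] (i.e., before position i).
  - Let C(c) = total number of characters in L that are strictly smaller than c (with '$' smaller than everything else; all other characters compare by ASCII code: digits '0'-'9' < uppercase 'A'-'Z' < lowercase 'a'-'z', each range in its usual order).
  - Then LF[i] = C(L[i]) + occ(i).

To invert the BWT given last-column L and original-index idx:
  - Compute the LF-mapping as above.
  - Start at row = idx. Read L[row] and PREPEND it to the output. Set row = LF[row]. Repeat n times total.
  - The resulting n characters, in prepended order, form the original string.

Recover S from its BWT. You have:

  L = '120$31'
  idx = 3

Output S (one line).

LF mapping: 2 4 1 0 5 3
Walk LF starting at row 3, prepending L[row]:
  step 1: row=3, L[3]='$', prepend. Next row=LF[3]=0
  step 2: row=0, L[0]='1', prepend. Next row=LF[0]=2
  step 3: row=2, L[2]='0', prepend. Next row=LF[2]=1
  step 4: row=1, L[1]='2', prepend. Next row=LF[1]=4
  step 5: row=4, L[4]='3', prepend. Next row=LF[4]=5
  step 6: row=5, L[5]='1', prepend. Next row=LF[5]=3
Reversed output: 13201$

Answer: 13201$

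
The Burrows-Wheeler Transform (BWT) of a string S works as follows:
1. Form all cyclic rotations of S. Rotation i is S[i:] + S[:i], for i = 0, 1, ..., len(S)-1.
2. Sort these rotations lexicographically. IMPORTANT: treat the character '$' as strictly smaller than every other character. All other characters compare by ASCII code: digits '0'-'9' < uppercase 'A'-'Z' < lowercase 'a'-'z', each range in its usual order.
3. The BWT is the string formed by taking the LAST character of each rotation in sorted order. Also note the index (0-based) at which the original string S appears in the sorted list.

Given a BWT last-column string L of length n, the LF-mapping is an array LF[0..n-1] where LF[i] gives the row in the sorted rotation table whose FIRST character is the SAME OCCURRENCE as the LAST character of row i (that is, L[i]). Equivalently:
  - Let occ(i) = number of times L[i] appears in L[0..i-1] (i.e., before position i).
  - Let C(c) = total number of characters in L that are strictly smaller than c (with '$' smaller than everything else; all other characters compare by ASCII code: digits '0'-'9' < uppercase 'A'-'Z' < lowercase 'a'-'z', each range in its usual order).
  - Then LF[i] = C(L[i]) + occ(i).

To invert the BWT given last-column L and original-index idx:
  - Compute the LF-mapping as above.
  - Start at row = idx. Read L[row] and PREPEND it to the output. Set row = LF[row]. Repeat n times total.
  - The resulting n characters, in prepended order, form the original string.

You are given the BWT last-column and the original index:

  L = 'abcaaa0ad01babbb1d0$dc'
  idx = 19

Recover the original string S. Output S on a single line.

Answer: da1aa0cddc0a1bbbbab0a$

Derivation:
LF mapping: 6 12 17 7 8 9 1 10 19 2 4 13 11 14 15 16 5 20 3 0 21 18
Walk LF starting at row 19, prepending L[row]:
  step 1: row=19, L[19]='$', prepend. Next row=LF[19]=0
  step 2: row=0, L[0]='a', prepend. Next row=LF[0]=6
  step 3: row=6, L[6]='0', prepend. Next row=LF[6]=1
  step 4: row=1, L[1]='b', prepend. Next row=LF[1]=12
  step 5: row=12, L[12]='a', prepend. Next row=LF[12]=11
  step 6: row=11, L[11]='b', prepend. Next row=LF[11]=13
  step 7: row=13, L[13]='b', prepend. Next row=LF[13]=14
  step 8: row=14, L[14]='b', prepend. Next row=LF[14]=15
  step 9: row=15, L[15]='b', prepend. Next row=LF[15]=16
  step 10: row=16, L[16]='1', prepend. Next row=LF[16]=5
  step 11: row=5, L[5]='a', prepend. Next row=LF[5]=9
  step 12: row=9, L[9]='0', prepend. Next row=LF[9]=2
  step 13: row=2, L[2]='c', prepend. Next row=LF[2]=17
  step 14: row=17, L[17]='d', prepend. Next row=LF[17]=20
  step 15: row=20, L[20]='d', prepend. Next row=LF[20]=21
  step 16: row=21, L[21]='c', prepend. Next row=LF[21]=18
  step 17: row=18, L[18]='0', prepend. Next row=LF[18]=3
  step 18: row=3, L[3]='a', prepend. Next row=LF[3]=7
  step 19: row=7, L[7]='a', prepend. Next row=LF[7]=10
  step 20: row=10, L[10]='1', prepend. Next row=LF[10]=4
  step 21: row=4, L[4]='a', prepend. Next row=LF[4]=8
  step 22: row=8, L[8]='d', prepend. Next row=LF[8]=19
Reversed output: da1aa0cddc0a1bbbbab0a$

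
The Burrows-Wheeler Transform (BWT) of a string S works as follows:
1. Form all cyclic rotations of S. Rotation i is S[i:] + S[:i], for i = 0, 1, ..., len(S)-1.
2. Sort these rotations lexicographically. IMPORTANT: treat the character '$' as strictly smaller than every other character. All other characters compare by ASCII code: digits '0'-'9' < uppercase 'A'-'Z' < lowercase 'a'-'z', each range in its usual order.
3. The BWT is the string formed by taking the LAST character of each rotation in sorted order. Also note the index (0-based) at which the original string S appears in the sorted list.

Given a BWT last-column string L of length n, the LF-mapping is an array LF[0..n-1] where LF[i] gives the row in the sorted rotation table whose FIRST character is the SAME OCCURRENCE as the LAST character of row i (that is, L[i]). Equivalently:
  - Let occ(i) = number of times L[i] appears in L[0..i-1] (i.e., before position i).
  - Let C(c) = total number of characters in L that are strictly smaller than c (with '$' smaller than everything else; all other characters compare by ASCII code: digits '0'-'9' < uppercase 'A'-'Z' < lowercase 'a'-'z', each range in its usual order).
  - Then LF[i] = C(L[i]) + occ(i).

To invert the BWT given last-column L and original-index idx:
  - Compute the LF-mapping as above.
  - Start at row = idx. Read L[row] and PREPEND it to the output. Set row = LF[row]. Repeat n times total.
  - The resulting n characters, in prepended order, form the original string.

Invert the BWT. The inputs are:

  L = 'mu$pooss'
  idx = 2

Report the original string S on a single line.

LF mapping: 1 7 0 4 2 3 5 6
Walk LF starting at row 2, prepending L[row]:
  step 1: row=2, L[2]='$', prepend. Next row=LF[2]=0
  step 2: row=0, L[0]='m', prepend. Next row=LF[0]=1
  step 3: row=1, L[1]='u', prepend. Next row=LF[1]=7
  step 4: row=7, L[7]='s', prepend. Next row=LF[7]=6
  step 5: row=6, L[6]='s', prepend. Next row=LF[6]=5
  step 6: row=5, L[5]='o', prepend. Next row=LF[5]=3
  step 7: row=3, L[3]='p', prepend. Next row=LF[3]=4
  step 8: row=4, L[4]='o', prepend. Next row=LF[4]=2
Reversed output: opossum$

Answer: opossum$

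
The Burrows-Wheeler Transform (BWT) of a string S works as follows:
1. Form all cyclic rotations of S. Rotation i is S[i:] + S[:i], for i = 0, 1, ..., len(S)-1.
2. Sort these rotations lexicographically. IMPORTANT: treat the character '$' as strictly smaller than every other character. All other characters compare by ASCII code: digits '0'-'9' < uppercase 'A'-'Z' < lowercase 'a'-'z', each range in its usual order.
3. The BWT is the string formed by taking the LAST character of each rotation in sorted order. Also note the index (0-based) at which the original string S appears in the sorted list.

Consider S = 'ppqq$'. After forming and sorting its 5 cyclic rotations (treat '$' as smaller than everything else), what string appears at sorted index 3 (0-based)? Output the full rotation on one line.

Answer: q$ppq

Derivation:
All 5 rotations (rotation i = S[i:]+S[:i]):
  rot[0] = ppqq$
  rot[1] = pqq$p
  rot[2] = qq$pp
  rot[3] = q$ppq
  rot[4] = $ppqq
Sorted (with $ < everything):
  sorted[0] = $ppqq
  sorted[1] = ppqq$
  sorted[2] = pqq$p
  sorted[3] = q$ppq
  sorted[4] = qq$pp
sorted[3] = q$ppq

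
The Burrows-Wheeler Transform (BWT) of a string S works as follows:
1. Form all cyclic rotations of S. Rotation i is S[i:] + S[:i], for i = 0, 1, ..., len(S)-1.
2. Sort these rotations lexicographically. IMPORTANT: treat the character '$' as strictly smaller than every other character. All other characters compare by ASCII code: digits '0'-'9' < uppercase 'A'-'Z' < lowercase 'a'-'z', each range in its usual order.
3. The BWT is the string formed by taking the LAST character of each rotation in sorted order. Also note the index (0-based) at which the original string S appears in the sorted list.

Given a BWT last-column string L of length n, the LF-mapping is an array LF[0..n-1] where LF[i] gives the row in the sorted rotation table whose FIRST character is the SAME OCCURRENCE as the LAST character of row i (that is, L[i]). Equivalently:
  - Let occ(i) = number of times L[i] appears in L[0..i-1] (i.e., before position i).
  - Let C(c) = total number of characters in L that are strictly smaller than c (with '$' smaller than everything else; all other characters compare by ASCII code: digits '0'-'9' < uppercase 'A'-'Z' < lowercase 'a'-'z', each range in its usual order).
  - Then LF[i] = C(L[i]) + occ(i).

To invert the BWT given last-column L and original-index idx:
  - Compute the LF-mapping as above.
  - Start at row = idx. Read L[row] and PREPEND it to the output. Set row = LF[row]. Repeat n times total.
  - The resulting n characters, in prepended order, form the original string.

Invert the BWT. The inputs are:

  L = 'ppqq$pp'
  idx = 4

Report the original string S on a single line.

LF mapping: 1 2 5 6 0 3 4
Walk LF starting at row 4, prepending L[row]:
  step 1: row=4, L[4]='$', prepend. Next row=LF[4]=0
  step 2: row=0, L[0]='p', prepend. Next row=LF[0]=1
  step 3: row=1, L[1]='p', prepend. Next row=LF[1]=2
  step 4: row=2, L[2]='q', prepend. Next row=LF[2]=5
  step 5: row=5, L[5]='p', prepend. Next row=LF[5]=3
  step 6: row=3, L[3]='q', prepend. Next row=LF[3]=6
  step 7: row=6, L[6]='p', prepend. Next row=LF[6]=4
Reversed output: pqpqpp$

Answer: pqpqpp$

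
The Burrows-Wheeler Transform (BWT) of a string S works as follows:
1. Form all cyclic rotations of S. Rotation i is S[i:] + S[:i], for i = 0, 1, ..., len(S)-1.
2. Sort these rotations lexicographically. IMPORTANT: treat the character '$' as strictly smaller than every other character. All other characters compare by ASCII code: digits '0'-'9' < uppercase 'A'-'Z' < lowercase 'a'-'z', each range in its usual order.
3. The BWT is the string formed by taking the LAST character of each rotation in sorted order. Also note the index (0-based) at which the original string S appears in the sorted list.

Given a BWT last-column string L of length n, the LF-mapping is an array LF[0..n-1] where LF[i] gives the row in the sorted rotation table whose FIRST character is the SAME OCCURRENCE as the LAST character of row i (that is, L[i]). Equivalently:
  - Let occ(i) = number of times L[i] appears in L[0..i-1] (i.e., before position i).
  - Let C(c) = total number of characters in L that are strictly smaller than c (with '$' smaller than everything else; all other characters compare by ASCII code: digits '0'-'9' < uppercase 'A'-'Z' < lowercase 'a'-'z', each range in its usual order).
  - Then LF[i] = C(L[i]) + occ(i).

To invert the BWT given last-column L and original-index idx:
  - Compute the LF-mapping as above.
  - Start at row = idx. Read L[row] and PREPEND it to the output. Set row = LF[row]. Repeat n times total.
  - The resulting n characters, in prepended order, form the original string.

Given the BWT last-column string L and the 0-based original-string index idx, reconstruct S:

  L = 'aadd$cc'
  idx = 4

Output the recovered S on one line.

Answer: cdcdaa$

Derivation:
LF mapping: 1 2 5 6 0 3 4
Walk LF starting at row 4, prepending L[row]:
  step 1: row=4, L[4]='$', prepend. Next row=LF[4]=0
  step 2: row=0, L[0]='a', prepend. Next row=LF[0]=1
  step 3: row=1, L[1]='a', prepend. Next row=LF[1]=2
  step 4: row=2, L[2]='d', prepend. Next row=LF[2]=5
  step 5: row=5, L[5]='c', prepend. Next row=LF[5]=3
  step 6: row=3, L[3]='d', prepend. Next row=LF[3]=6
  step 7: row=6, L[6]='c', prepend. Next row=LF[6]=4
Reversed output: cdcdaa$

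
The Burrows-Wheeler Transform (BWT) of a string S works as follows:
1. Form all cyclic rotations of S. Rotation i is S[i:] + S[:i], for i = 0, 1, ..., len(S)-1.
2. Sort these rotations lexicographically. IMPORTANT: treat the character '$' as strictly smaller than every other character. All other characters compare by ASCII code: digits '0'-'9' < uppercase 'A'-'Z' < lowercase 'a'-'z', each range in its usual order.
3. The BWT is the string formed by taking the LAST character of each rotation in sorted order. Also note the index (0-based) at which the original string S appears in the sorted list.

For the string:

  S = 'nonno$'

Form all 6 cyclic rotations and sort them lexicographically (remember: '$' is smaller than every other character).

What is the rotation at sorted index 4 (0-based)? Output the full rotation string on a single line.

All 6 rotations (rotation i = S[i:]+S[:i]):
  rot[0] = nonno$
  rot[1] = onno$n
  rot[2] = nno$no
  rot[3] = no$non
  rot[4] = o$nonn
  rot[5] = $nonno
Sorted (with $ < everything):
  sorted[0] = $nonno
  sorted[1] = nno$no
  sorted[2] = no$non
  sorted[3] = nonno$
  sorted[4] = o$nonn
  sorted[5] = onno$n
sorted[4] = o$nonn

Answer: o$nonn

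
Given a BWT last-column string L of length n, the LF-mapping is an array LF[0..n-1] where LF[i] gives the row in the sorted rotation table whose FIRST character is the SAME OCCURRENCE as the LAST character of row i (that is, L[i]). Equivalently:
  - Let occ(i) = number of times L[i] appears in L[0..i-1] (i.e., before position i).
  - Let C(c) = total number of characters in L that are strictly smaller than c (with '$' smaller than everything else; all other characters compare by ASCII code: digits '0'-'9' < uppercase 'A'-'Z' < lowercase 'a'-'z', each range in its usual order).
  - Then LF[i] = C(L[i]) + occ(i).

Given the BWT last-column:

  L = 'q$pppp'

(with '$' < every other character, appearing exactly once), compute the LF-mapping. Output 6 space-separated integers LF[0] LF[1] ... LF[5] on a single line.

Char counts: '$':1, 'p':4, 'q':1
C (first-col start): C('$')=0, C('p')=1, C('q')=5
L[0]='q': occ=0, LF[0]=C('q')+0=5+0=5
L[1]='$': occ=0, LF[1]=C('$')+0=0+0=0
L[2]='p': occ=0, LF[2]=C('p')+0=1+0=1
L[3]='p': occ=1, LF[3]=C('p')+1=1+1=2
L[4]='p': occ=2, LF[4]=C('p')+2=1+2=3
L[5]='p': occ=3, LF[5]=C('p')+3=1+3=4

Answer: 5 0 1 2 3 4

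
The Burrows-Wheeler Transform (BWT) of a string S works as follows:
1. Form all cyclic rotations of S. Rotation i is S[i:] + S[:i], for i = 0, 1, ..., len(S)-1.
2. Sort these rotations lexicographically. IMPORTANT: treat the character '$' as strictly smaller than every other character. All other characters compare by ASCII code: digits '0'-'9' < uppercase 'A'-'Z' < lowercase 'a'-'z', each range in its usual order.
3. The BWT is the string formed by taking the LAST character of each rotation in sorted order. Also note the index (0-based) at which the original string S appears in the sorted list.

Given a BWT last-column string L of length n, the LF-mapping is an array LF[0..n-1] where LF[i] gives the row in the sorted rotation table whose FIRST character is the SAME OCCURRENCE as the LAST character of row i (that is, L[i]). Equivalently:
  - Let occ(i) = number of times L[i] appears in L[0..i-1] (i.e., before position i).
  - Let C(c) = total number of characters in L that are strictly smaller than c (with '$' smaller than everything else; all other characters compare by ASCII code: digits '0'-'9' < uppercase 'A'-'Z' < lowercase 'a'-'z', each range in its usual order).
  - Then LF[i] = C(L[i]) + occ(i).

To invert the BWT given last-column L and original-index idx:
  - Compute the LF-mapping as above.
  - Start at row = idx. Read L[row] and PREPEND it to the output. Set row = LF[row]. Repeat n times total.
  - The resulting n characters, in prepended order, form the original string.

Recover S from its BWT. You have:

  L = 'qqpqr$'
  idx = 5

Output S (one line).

LF mapping: 2 3 1 4 5 0
Walk LF starting at row 5, prepending L[row]:
  step 1: row=5, L[5]='$', prepend. Next row=LF[5]=0
  step 2: row=0, L[0]='q', prepend. Next row=LF[0]=2
  step 3: row=2, L[2]='p', prepend. Next row=LF[2]=1
  step 4: row=1, L[1]='q', prepend. Next row=LF[1]=3
  step 5: row=3, L[3]='q', prepend. Next row=LF[3]=4
  step 6: row=4, L[4]='r', prepend. Next row=LF[4]=5
Reversed output: rqqpq$

Answer: rqqpq$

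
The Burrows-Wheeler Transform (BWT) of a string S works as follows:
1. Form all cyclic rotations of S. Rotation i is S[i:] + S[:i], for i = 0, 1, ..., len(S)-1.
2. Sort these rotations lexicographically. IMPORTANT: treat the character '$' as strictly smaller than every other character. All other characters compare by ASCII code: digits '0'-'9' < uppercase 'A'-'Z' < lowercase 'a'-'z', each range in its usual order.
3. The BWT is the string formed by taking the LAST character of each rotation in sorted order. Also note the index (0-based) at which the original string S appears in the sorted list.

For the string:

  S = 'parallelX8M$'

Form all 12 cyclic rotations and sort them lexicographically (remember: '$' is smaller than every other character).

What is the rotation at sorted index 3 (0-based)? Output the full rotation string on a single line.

Answer: X8M$parallel

Derivation:
All 12 rotations (rotation i = S[i:]+S[:i]):
  rot[0] = parallelX8M$
  rot[1] = arallelX8M$p
  rot[2] = rallelX8M$pa
  rot[3] = allelX8M$par
  rot[4] = llelX8M$para
  rot[5] = lelX8M$paral
  rot[6] = elX8M$parall
  rot[7] = lX8M$paralle
  rot[8] = X8M$parallel
  rot[9] = 8M$parallelX
  rot[10] = M$parallelX8
  rot[11] = $parallelX8M
Sorted (with $ < everything):
  sorted[0] = $parallelX8M
  sorted[1] = 8M$parallelX
  sorted[2] = M$parallelX8
  sorted[3] = X8M$parallel
  sorted[4] = allelX8M$par
  sorted[5] = arallelX8M$p
  sorted[6] = elX8M$parall
  sorted[7] = lX8M$paralle
  sorted[8] = lelX8M$paral
  sorted[9] = llelX8M$para
  sorted[10] = parallelX8M$
  sorted[11] = rallelX8M$pa
sorted[3] = X8M$parallel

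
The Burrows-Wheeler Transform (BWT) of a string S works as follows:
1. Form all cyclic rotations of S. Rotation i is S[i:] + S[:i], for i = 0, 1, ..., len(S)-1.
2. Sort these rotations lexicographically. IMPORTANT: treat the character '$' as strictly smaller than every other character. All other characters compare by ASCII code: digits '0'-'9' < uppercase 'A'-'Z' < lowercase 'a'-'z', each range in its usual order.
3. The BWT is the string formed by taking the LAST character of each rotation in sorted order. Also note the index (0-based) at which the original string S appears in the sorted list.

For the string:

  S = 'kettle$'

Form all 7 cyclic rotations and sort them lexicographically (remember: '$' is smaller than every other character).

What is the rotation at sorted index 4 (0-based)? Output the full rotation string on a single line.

Answer: le$kett

Derivation:
All 7 rotations (rotation i = S[i:]+S[:i]):
  rot[0] = kettle$
  rot[1] = ettle$k
  rot[2] = ttle$ke
  rot[3] = tle$ket
  rot[4] = le$kett
  rot[5] = e$kettl
  rot[6] = $kettle
Sorted (with $ < everything):
  sorted[0] = $kettle
  sorted[1] = e$kettl
  sorted[2] = ettle$k
  sorted[3] = kettle$
  sorted[4] = le$kett
  sorted[5] = tle$ket
  sorted[6] = ttle$ke
sorted[4] = le$kett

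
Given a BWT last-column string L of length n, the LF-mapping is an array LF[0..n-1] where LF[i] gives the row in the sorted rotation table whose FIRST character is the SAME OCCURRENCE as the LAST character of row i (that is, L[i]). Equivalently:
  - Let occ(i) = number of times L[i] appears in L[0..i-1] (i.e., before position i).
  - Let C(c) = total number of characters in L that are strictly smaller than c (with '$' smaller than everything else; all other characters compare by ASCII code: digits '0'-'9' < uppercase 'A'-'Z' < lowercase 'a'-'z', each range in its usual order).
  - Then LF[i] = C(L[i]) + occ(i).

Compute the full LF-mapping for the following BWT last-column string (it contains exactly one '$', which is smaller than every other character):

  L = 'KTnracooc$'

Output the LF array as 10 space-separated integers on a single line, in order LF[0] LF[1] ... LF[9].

Char counts: '$':1, 'K':1, 'T':1, 'a':1, 'c':2, 'n':1, 'o':2, 'r':1
C (first-col start): C('$')=0, C('K')=1, C('T')=2, C('a')=3, C('c')=4, C('n')=6, C('o')=7, C('r')=9
L[0]='K': occ=0, LF[0]=C('K')+0=1+0=1
L[1]='T': occ=0, LF[1]=C('T')+0=2+0=2
L[2]='n': occ=0, LF[2]=C('n')+0=6+0=6
L[3]='r': occ=0, LF[3]=C('r')+0=9+0=9
L[4]='a': occ=0, LF[4]=C('a')+0=3+0=3
L[5]='c': occ=0, LF[5]=C('c')+0=4+0=4
L[6]='o': occ=0, LF[6]=C('o')+0=7+0=7
L[7]='o': occ=1, LF[7]=C('o')+1=7+1=8
L[8]='c': occ=1, LF[8]=C('c')+1=4+1=5
L[9]='$': occ=0, LF[9]=C('$')+0=0+0=0

Answer: 1 2 6 9 3 4 7 8 5 0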